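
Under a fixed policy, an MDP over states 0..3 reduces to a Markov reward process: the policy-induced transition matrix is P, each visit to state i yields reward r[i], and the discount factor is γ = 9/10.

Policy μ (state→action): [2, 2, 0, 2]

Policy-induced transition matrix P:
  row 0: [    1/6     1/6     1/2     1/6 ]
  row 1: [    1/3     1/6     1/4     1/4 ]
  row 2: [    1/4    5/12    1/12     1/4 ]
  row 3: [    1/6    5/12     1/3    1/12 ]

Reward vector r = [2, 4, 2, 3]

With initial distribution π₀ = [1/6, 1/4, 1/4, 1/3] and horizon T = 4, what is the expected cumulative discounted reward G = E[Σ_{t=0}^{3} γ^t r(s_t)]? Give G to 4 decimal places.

G = 9.6146

t=0: π = [0.1667, 0.2500, 0.2500, 0.3333], E[r] = 2.8333, γ^t·E[r] = 2.833333, running G = 2.833333
t=1: π = [0.2292, 0.3125, 0.2778, 0.1806], E[r] = 2.8056, γ^t·E[r] = 2.525000, running G = 5.358333
t=2: π = [0.2419, 0.2813, 0.2760, 0.2008], E[r] = 2.7633, γ^t·E[r] = 2.238281, running G = 7.596615
t=3: π = [0.2365, 0.2859, 0.2812, 0.1964], E[r] = 2.7681, γ^t·E[r] = 2.017969, running G = 9.614583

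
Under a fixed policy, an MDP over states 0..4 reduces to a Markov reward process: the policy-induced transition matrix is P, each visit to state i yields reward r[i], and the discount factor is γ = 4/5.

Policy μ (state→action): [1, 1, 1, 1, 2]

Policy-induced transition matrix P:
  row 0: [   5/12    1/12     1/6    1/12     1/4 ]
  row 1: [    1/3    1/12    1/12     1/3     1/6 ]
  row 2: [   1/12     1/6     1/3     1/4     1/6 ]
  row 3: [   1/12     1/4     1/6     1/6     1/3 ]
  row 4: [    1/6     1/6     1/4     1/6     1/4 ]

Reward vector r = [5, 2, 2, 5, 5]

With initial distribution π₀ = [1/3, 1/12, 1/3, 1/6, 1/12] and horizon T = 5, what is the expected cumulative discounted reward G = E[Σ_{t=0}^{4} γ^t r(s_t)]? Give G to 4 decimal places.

G = 12.9825

t=0: π = [0.3333, 0.0833, 0.3333, 0.1667, 0.0833], E[r] = 3.7500, γ^t·E[r] = 3.750000, running G = 3.750000
t=1: π = [0.2222, 0.1458, 0.2222, 0.1806, 0.2292], E[r] = 3.8958, γ^t·E[r] = 3.116667, running G = 6.866667
t=2: π = [0.2130, 0.1510, 0.2106, 0.1910, 0.2344], E[r] = 3.9149, γ^t·E[r] = 2.505556, running G = 9.372222
t=3: π = [0.2116, 0.1522, 0.2087, 0.1916, 0.2358], E[r] = 3.9171, γ^t·E[r] = 2.005556, running G = 11.377778
t=4: π = [0.2116, 0.1523, 0.2084, 0.1918, 0.2359], E[r] = 3.9178, γ^t·E[r] = 1.604736, running G = 12.982514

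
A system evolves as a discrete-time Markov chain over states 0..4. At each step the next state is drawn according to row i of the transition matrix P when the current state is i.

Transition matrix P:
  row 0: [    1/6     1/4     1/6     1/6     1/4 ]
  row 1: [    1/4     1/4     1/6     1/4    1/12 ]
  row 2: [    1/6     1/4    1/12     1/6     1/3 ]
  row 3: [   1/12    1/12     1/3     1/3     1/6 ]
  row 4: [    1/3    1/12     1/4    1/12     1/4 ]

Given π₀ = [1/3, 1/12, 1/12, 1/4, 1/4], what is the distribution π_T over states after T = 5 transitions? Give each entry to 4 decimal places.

t=0: π = [0.3333, 0.0833, 0.0833, 0.2500, 0.2500]
t=1: π = [0.1944, 0.1667, 0.2222, 0.1944, 0.2222]
t=2: π = [0.2014, 0.1806, 0.1991, 0.1944, 0.2245]
t=3: π = [0.2029, 0.1802, 0.2012, 0.1954, 0.2203]
t=4: π = [0.2021, 0.1807, 0.2008, 0.1959, 0.2205]
t=5: π = [0.2021, 0.1806, 0.2010, 0.1960, 0.2203]

π = [0.2021, 0.1806, 0.2010, 0.1960, 0.2203]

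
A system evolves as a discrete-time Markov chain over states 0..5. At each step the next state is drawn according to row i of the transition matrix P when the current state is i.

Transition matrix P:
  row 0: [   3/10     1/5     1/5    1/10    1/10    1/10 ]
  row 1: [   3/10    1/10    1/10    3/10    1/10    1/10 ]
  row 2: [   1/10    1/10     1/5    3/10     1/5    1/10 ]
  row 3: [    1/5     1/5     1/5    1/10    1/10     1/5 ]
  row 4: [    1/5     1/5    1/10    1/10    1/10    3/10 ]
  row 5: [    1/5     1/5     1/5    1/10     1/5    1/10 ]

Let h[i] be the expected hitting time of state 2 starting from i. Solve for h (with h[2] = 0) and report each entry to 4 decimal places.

First-step conditioning: h[2] = 0; for i ≠ 2, h[i] = 1 + Σ_k P[i][k]·h[k].
  h[0] = 1 + 3/10·h[0] + 1/5·h[1] + 1/10·h[3] + 1/10·h[4] + 1/10·h[5]
  h[1] = 1 + 3/10·h[0] + 1/10·h[1] + 3/10·h[3] + 1/10·h[4] + 1/10·h[5]
  h[3] = 1 + 1/5·h[0] + 1/5·h[1] + 1/10·h[3] + 1/10·h[4] + 1/5·h[5]
  h[4] = 1 + 1/5·h[0] + 1/5·h[1] + 1/10·h[3] + 1/10·h[4] + 3/10·h[5]
  h[5] = 1 + 1/5·h[0] + 1/5·h[1] + 1/10·h[3] + 1/5·h[4] + 1/10·h[5]
Solving the 5×5 linear system over states ≠ 2 gives exactly h = [88/15, 23524/3675, 0, 7194/1225, 1584/245, 1452/245] (h[2] = 0 is the target).

h = [5.8667, 6.4011, 0.0000, 5.8727, 6.4653, 5.9265]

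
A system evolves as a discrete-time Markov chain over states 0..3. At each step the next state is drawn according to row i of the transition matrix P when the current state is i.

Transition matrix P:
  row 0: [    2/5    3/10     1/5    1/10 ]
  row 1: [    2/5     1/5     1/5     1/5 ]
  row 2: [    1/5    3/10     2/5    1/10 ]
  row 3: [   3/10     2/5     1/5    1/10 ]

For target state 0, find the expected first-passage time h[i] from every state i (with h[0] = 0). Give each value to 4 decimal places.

h = [0.0000, 2.9932, 3.7075, 3.2653]

First-step conditioning: h[0] = 0; for i ≠ 0, h[i] = 1 + Σ_k P[i][k]·h[k].
  h[1] = 1 + 1/5·h[1] + 1/5·h[2] + 1/5·h[3]
  h[2] = 1 + 3/10·h[1] + 2/5·h[2] + 1/10·h[3]
  h[3] = 1 + 2/5·h[1] + 1/5·h[2] + 1/10·h[3]
Solving the 3×3 linear system over states ≠ 0 gives exactly h = [0, 440/147, 545/147, 160/49] (h[0] = 0 is the target).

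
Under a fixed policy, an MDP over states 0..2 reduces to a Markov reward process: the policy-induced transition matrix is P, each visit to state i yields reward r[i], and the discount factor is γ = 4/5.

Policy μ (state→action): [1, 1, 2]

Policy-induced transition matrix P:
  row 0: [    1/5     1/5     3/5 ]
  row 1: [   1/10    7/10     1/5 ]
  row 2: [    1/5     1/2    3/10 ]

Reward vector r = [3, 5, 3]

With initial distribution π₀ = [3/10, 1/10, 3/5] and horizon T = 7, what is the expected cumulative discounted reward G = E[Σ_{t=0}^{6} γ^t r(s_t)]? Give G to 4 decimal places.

t=0: π = [0.3000, 0.1000, 0.6000], E[r] = 3.2000, γ^t·E[r] = 3.200000, running G = 3.200000
t=1: π = [0.1900, 0.4300, 0.3800], E[r] = 3.8600, γ^t·E[r] = 3.088000, running G = 6.288000
t=2: π = [0.1570, 0.5290, 0.3140], E[r] = 4.0580, γ^t·E[r] = 2.597120, running G = 8.885120
t=3: π = [0.1471, 0.5587, 0.2942], E[r] = 4.1174, γ^t·E[r] = 2.108109, running G = 10.993229
t=4: π = [0.1441, 0.5676, 0.2883], E[r] = 4.1352, γ^t·E[r] = 1.693786, running G = 12.687015
t=5: π = [0.1432, 0.5703, 0.2865], E[r] = 4.1406, γ^t·E[r] = 1.356781, running G = 14.043796
t=6: π = [0.1430, 0.5711, 0.2859], E[r] = 4.1422, γ^t·E[r] = 1.085845, running G = 15.129641

G = 15.1296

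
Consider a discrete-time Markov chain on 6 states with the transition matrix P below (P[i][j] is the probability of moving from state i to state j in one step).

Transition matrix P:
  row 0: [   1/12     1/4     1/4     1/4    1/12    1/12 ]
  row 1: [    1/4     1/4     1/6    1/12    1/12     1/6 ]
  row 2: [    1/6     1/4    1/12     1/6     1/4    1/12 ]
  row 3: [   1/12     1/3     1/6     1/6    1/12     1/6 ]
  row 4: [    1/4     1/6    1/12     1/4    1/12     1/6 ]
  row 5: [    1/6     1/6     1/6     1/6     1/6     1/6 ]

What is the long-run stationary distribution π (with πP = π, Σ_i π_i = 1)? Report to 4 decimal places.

π = [0.1687, 0.2425, 0.1575, 0.1706, 0.1212, 0.1395]

Balance equations π_j = Σ_i π_i·P[i][j]:
  π_0 = 1/12·π_0 + 1/4·π_1 + 1/6·π_2 + 1/12·π_3 + 1/4·π_4 + 1/6·π_5
  π_1 = 1/4·π_0 + 1/4·π_1 + 1/4·π_2 + 1/3·π_3 + 1/6·π_4 + 1/6·π_5
  π_2 = 1/4·π_0 + 1/6·π_1 + 1/12·π_2 + 1/6·π_3 + 1/12·π_4 + 1/6·π_5
  π_3 = 1/4·π_0 + 1/12·π_1 + 1/6·π_2 + 1/6·π_3 + 1/4·π_4 + 1/6·π_5
  π_4 = 1/12·π_0 + 1/12·π_1 + 1/4·π_2 + 1/12·π_3 + 1/12·π_4 + 1/6·π_5
  normalize: π_0 + π_1 + π_2 + π_3 + π_4 + π_5 = 1
Solving the linear system gives exactly π = [50462/299125, 72536/299125, 47112/299125, 51036/299125, 36256/299125, 41723/299125].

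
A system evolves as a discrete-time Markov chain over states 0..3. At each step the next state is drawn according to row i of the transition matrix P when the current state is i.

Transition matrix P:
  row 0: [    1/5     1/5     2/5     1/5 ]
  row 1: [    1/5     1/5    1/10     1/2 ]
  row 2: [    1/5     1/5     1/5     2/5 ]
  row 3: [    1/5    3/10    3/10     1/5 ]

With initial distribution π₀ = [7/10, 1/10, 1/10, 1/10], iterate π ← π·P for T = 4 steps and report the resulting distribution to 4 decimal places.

π = [0.2000, 0.2316, 0.2483, 0.3201]

t=0: π = [0.7000, 0.1000, 0.1000, 0.1000]
t=1: π = [0.2000, 0.2100, 0.3400, 0.2500]
t=2: π = [0.2000, 0.2250, 0.2440, 0.3310]
t=3: π = [0.2000, 0.2331, 0.2506, 0.3163]
t=4: π = [0.2000, 0.2316, 0.2483, 0.3201]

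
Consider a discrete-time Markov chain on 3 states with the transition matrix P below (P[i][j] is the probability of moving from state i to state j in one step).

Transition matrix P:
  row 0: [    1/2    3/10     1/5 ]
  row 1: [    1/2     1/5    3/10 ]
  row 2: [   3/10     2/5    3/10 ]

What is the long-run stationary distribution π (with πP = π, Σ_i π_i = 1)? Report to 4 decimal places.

π = [0.4490, 0.2959, 0.2551]

Balance equations π_j = Σ_i π_i·P[i][j]:
  π_0 = 1/2·π_0 + 1/2·π_1 + 3/10·π_2
  π_1 = 3/10·π_0 + 1/5·π_1 + 2/5·π_2
  normalize: π_0 + π_1 + π_2 = 1
Solving the linear system gives exactly π = [22/49, 29/98, 25/98].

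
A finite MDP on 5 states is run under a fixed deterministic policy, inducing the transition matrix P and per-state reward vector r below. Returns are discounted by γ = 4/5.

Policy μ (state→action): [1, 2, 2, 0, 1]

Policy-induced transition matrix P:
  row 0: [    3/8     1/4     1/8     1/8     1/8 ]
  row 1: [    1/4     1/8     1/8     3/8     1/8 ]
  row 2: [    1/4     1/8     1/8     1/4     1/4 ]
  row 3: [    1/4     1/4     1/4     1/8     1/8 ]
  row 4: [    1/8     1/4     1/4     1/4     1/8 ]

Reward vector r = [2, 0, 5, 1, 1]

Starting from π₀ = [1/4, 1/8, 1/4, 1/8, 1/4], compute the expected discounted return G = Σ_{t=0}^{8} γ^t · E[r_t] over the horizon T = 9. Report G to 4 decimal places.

G = 7.9215

t=0: π = [0.2500, 0.1250, 0.2500, 0.1250, 0.2500], E[r] = 2.1250, γ^t·E[r] = 2.125000, running G = 2.125000
t=1: π = [0.2500, 0.2031, 0.1719, 0.2188, 0.1563], E[r] = 1.7344, γ^t·E[r] = 1.387500, running G = 3.512500
t=2: π = [0.2617, 0.2031, 0.1719, 0.2168, 0.1465], E[r] = 1.7461, γ^t·E[r] = 1.117500, running G = 4.630000
t=3: π = [0.2644, 0.2031, 0.1704, 0.2156, 0.1465], E[r] = 1.7429, γ^t·E[r] = 0.892375, running G = 5.522375
t=4: π = [0.2647, 0.2033, 0.1703, 0.2154, 0.1463], E[r] = 1.7425, γ^t·E[r] = 0.713713, running G = 6.236088
t=5: π = [0.2648, 0.2033, 0.1702, 0.2154, 0.1463], E[r] = 1.7423, γ^t·E[r] = 0.570933, running G = 6.807020
t=6: π = [0.2648, 0.2033, 0.1702, 0.2154, 0.1463], E[r] = 1.7423, γ^t·E[r] = 0.456745, running G = 7.263765
t=7: π = [0.2648, 0.2033, 0.1702, 0.2154, 0.1463], E[r] = 1.7423, γ^t·E[r] = 0.365395, running G = 7.629160
t=8: π = [0.2648, 0.2033, 0.1702, 0.2154, 0.1463], E[r] = 1.7423, γ^t·E[r] = 0.292316, running G = 7.921476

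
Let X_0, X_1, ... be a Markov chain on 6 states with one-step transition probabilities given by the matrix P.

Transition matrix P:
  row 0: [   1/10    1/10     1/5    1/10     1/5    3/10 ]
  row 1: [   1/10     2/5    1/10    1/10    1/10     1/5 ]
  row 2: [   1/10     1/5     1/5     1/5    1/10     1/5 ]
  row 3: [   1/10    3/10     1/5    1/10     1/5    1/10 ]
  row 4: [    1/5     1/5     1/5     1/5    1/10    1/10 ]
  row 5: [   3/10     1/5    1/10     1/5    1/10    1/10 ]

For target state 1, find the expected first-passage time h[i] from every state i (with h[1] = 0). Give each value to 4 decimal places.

First-step conditioning: h[1] = 0; for i ≠ 1, h[i] = 1 + Σ_k P[i][k]·h[k].
  h[0] = 1 + 1/10·h[0] + 1/5·h[2] + 1/10·h[3] + 1/5·h[4] + 3/10·h[5]
  h[2] = 1 + 1/10·h[0] + 1/5·h[2] + 1/5·h[3] + 1/10·h[4] + 1/5·h[5]
  h[3] = 1 + 1/10·h[0] + 1/5·h[2] + 1/10·h[3] + 1/5·h[4] + 1/10·h[5]
  h[4] = 1 + 1/5·h[0] + 1/5·h[2] + 1/5·h[3] + 1/10·h[4] + 1/10·h[5]
  h[5] = 1 + 3/10·h[0] + 1/10·h[2] + 1/5·h[3] + 1/10·h[4] + 1/10·h[5]
Solving the 5×5 linear system over states ≠ 1 gives exactly h = [32725/5949, 0, 29425/5949, 26720/5949, 29695/5949, 30025/5949] (h[1] = 0 is the target).

h = [5.5009, 0.0000, 4.9462, 4.4915, 4.9916, 5.0471]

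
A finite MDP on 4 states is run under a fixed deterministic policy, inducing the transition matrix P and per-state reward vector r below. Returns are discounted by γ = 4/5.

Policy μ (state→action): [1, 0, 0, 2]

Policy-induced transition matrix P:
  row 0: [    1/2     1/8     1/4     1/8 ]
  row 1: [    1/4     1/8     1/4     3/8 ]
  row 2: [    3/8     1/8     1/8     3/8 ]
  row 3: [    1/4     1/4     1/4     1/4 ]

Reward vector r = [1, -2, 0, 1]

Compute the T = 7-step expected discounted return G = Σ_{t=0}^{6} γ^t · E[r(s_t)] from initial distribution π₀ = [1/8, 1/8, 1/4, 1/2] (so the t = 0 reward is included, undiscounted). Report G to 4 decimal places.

G = 1.2040

t=0: π = [0.1250, 0.1250, 0.2500, 0.5000], E[r] = 0.3750, γ^t·E[r] = 0.375000, running G = 0.375000
t=1: π = [0.3125, 0.1875, 0.2188, 0.2813], E[r] = 0.2188, γ^t·E[r] = 0.175000, running G = 0.550000
t=2: π = [0.3555, 0.1602, 0.2227, 0.2617], E[r] = 0.2969, γ^t·E[r] = 0.190000, running G = 0.740000
t=3: π = [0.3667, 0.1577, 0.2222, 0.2534], E[r] = 0.3047, γ^t·E[r] = 0.156000, running G = 0.896000
t=4: π = [0.3694, 0.1567, 0.2222, 0.2516], E[r] = 0.3077, γ^t·E[r] = 0.126050, running G = 1.022050
t=5: π = [0.3701, 0.1565, 0.2222, 0.2512], E[r] = 0.3084, γ^t·E[r] = 0.101060, running G = 1.123110
t=6: π = [0.3703, 0.1564, 0.2222, 0.2511], E[r] = 0.3086, γ^t·E[r] = 0.080894, running G = 1.204004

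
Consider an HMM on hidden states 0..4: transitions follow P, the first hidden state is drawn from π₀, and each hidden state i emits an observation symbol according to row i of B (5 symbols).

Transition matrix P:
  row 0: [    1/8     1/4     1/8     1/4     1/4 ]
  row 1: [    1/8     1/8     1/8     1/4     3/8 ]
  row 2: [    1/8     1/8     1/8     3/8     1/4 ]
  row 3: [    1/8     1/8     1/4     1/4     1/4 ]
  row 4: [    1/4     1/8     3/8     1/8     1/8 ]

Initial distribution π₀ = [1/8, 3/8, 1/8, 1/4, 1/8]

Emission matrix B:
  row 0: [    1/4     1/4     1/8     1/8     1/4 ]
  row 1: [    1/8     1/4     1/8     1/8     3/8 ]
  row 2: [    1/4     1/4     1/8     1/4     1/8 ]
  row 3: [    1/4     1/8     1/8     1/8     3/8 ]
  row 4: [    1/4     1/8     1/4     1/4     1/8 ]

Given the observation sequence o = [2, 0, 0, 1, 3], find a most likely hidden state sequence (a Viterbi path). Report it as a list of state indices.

t=0: δ = [1.562e-02, 4.688e-02, 1.562e-02, 3.125e-02, 3.125e-02]  (obs o_0=2)
t=1: δ = [1.953e-03, 7.324e-04, 2.930e-03, 2.930e-03, 4.395e-03]  ψ = [4, 1, 4, 1, 1]  (obs o_1=0)
t=2: δ = [2.747e-04, 6.866e-05, 4.120e-04, 2.747e-04, 1.831e-04]  ψ = [4, 4, 4, 2, 2]  (obs o_2=0)
t=3: δ = [1.287e-05, 1.717e-05, 1.717e-05, 1.931e-05, 1.287e-05]  ψ = [2, 0, 3, 2, 2]  (obs o_3=1)
t=4: δ = [4.023e-07, 4.023e-07, 1.207e-06, 8.047e-07, 1.609e-06]  ψ = [4, 0, 3, 2, 1]  (obs o_4=3)
backtrack: best end state = 4; path = [1, 4, 0, 1, 4]

path = [1, 4, 0, 1, 4]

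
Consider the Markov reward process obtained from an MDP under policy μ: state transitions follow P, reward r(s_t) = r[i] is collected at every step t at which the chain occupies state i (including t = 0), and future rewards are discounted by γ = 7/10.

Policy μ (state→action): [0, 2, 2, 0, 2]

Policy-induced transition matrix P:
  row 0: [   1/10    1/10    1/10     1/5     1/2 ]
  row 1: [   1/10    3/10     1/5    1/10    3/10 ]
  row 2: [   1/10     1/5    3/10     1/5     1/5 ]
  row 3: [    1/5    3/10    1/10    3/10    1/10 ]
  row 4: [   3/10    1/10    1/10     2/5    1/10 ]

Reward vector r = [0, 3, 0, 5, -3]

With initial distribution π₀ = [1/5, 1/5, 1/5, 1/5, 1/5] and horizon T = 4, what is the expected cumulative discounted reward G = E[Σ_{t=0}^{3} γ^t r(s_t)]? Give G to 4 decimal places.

t=0: π = [0.2000, 0.2000, 0.2000, 0.2000, 0.2000], E[r] = 1.0000, γ^t·E[r] = 1.000000, running G = 1.000000
t=1: π = [0.1600, 0.2000, 0.1600, 0.2400, 0.2400], E[r] = 1.0800, γ^t·E[r] = 0.756000, running G = 1.756000
t=2: π = [0.1720, 0.2040, 0.1520, 0.2520, 0.2200], E[r] = 1.2120, γ^t·E[r] = 0.593880, running G = 2.349880
t=3: π = [0.1692, 0.2064, 0.1508, 0.2488, 0.2248], E[r] = 1.1888, γ^t·E[r] = 0.407758, running G = 2.757638

G = 2.7576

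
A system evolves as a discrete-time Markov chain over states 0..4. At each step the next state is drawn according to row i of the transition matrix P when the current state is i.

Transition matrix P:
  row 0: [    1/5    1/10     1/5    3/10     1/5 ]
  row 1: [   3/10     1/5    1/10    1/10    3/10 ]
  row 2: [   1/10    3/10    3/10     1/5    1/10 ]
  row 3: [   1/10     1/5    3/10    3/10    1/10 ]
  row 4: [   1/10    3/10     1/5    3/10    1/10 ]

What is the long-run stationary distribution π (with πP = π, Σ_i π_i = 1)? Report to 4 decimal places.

Balance equations π_j = Σ_i π_i·P[i][j]:
  π_0 = 1/5·π_0 + 3/10·π_1 + 1/10·π_2 + 1/10·π_3 + 1/10·π_4
  π_1 = 1/10·π_0 + 1/5·π_1 + 3/10·π_2 + 1/5·π_3 + 3/10·π_4
  π_2 = 1/5·π_0 + 1/10·π_1 + 3/10·π_2 + 3/10·π_3 + 1/5·π_4
  π_3 = 3/10·π_0 + 1/10·π_1 + 1/5·π_2 + 3/10·π_3 + 3/10·π_4
  normalize: π_0 + π_1 + π_2 + π_3 + π_4 = 1
Solving the linear system gives exactly π = [74/461, 205/922, 103/461, 215/922, 74/461].

π = [0.1605, 0.2223, 0.2234, 0.2332, 0.1605]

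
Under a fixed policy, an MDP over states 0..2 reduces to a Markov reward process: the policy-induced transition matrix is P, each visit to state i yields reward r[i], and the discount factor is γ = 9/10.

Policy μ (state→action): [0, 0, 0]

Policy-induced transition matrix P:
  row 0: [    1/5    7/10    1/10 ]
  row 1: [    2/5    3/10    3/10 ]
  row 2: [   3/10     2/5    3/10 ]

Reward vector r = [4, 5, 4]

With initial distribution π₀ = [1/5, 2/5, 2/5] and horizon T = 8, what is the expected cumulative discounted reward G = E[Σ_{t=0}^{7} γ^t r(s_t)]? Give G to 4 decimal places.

t=0: π = [0.2000, 0.4000, 0.4000], E[r] = 4.4000, γ^t·E[r] = 4.400000, running G = 4.400000
t=1: π = [0.3200, 0.4200, 0.2600], E[r] = 4.4200, γ^t·E[r] = 3.978000, running G = 8.378000
t=2: π = [0.3100, 0.4540, 0.2360], E[r] = 4.4540, γ^t·E[r] = 3.607740, running G = 11.985740
t=3: π = [0.3144, 0.4476, 0.2380], E[r] = 4.4476, γ^t·E[r] = 3.242300, running G = 15.228040
t=4: π = [0.3133, 0.4496, 0.2371], E[r] = 4.4496, γ^t·E[r] = 2.919356, running G = 18.147397
t=5: π = [0.3136, 0.4490, 0.2373], E[r] = 4.4490, γ^t·E[r] = 2.627114, running G = 20.774510
t=6: π = [0.3135, 0.4492, 0.2373], E[r] = 4.4492, γ^t·E[r] = 2.364478, running G = 23.138989
t=7: π = [0.3136, 0.4491, 0.2373], E[r] = 4.4491, γ^t·E[r] = 2.128012, running G = 25.267001

G = 25.2670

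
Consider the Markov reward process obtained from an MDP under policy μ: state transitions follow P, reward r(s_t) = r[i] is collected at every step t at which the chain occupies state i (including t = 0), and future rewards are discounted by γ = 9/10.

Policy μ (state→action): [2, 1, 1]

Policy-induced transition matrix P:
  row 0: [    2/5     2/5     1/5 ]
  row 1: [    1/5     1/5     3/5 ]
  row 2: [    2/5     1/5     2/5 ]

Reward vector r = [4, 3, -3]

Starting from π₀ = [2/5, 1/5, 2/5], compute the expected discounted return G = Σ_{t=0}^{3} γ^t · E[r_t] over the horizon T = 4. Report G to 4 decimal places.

G = 3.6747

t=0: π = [0.4000, 0.2000, 0.4000], E[r] = 1.0000, γ^t·E[r] = 1.000000, running G = 1.000000
t=1: π = [0.3600, 0.2800, 0.3600], E[r] = 1.2000, γ^t·E[r] = 1.080000, running G = 2.080000
t=2: π = [0.3440, 0.2720, 0.3840], E[r] = 1.0400, γ^t·E[r] = 0.842400, running G = 2.922400
t=3: π = [0.3456, 0.2688, 0.3856], E[r] = 1.0320, γ^t·E[r] = 0.752328, running G = 3.674728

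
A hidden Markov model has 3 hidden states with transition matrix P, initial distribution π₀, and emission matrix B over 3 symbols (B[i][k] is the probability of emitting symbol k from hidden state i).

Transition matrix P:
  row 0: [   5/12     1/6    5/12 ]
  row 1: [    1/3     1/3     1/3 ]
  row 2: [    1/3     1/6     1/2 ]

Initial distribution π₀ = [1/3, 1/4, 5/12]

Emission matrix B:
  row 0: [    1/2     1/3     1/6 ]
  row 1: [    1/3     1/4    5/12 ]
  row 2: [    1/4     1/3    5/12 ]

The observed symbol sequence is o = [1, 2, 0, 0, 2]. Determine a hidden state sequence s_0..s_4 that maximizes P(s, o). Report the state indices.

path = [2, 2, 0, 0, 2]

t=0: δ = [1.111e-01, 6.250e-02, 1.389e-01]  (obs o_0=1)
t=1: δ = [7.716e-03, 9.645e-03, 2.894e-02]  ψ = [0, 2, 2]  (obs o_1=2)
t=2: δ = [4.823e-03, 1.608e-03, 3.617e-03]  ψ = [2, 2, 2]  (obs o_2=0)
t=3: δ = [1.005e-03, 2.679e-04, 5.023e-04]  ψ = [0, 0, 0]  (obs o_3=0)
t=4: δ = [6.977e-05, 6.977e-05, 1.744e-04]  ψ = [0, 0, 0]  (obs o_4=2)
backtrack: best end state = 2; path = [2, 2, 0, 0, 2]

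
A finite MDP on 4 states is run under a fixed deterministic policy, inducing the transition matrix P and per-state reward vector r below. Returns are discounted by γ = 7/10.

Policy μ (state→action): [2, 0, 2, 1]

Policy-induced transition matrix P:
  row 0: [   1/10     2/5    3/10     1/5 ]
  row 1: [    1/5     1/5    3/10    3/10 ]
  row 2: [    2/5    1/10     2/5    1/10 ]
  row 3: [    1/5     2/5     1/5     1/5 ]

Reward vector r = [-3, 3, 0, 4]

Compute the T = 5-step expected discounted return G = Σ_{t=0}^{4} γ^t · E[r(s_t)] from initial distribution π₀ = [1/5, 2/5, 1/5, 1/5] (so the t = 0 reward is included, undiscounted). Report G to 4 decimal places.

t=0: π = [0.2000, 0.4000, 0.2000, 0.2000], E[r] = 1.4000, γ^t·E[r] = 1.400000, running G = 1.400000
t=1: π = [0.2200, 0.2600, 0.3000, 0.2200], E[r] = 1.0000, γ^t·E[r] = 0.700000, running G = 2.100000
t=2: π = [0.2380, 0.2580, 0.3080, 0.1960], E[r] = 0.8440, γ^t·E[r] = 0.413560, running G = 2.513560
t=3: π = [0.2378, 0.2560, 0.3112, 0.1950], E[r] = 0.8346, γ^t·E[r] = 0.286268, running G = 2.799828
t=4: π = [0.2385, 0.2554, 0.3116, 0.1945], E[r] = 0.8289, γ^t·E[r] = 0.199009, running G = 2.998837

G = 2.9988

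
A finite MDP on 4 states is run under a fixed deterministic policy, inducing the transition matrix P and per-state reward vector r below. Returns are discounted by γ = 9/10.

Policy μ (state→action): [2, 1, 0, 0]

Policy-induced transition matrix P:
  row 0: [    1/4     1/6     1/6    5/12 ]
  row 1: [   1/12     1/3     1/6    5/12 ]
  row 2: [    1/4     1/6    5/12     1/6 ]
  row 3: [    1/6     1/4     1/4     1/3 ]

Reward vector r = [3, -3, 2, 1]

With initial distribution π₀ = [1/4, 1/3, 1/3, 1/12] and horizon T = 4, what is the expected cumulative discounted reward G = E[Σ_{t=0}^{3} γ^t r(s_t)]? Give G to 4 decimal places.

G = 2.2181

t=0: π = [0.2500, 0.3333, 0.3333, 0.0833], E[r] = 0.5000, γ^t·E[r] = 0.500000, running G = 0.500000
t=1: π = [0.1875, 0.2292, 0.2569, 0.3264], E[r] = 0.7153, γ^t·E[r] = 0.643750, running G = 1.143750
t=2: π = [0.1846, 0.2321, 0.2581, 0.3252], E[r] = 0.6991, γ^t·E[r] = 0.566250, running G = 1.710000
t=3: π = [0.1842, 0.2324, 0.2583, 0.3250], E[r] = 0.6970, γ^t·E[r] = 0.508078, running G = 2.218078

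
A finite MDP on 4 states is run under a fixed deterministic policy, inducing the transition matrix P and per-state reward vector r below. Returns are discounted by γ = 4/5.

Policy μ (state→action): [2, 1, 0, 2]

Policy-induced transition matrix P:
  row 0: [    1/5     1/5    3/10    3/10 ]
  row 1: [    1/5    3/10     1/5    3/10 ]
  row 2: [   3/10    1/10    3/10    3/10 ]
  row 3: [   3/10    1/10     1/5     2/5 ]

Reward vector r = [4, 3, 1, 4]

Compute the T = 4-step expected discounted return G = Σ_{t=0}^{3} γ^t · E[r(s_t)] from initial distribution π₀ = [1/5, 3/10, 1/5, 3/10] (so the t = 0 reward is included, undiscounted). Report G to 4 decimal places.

G = 9.1411

t=0: π = [0.2000, 0.3000, 0.2000, 0.3000], E[r] = 3.1000, γ^t·E[r] = 3.100000, running G = 3.100000
t=1: π = [0.2500, 0.1800, 0.2400, 0.3300], E[r] = 3.1000, γ^t·E[r] = 2.480000, running G = 5.580000
t=2: π = [0.2570, 0.1610, 0.2490, 0.3330], E[r] = 3.0920, γ^t·E[r] = 1.978880, running G = 7.558880
t=3: π = [0.2582, 0.1579, 0.2506, 0.3333], E[r] = 3.0903, γ^t·E[r] = 1.582234, running G = 9.141114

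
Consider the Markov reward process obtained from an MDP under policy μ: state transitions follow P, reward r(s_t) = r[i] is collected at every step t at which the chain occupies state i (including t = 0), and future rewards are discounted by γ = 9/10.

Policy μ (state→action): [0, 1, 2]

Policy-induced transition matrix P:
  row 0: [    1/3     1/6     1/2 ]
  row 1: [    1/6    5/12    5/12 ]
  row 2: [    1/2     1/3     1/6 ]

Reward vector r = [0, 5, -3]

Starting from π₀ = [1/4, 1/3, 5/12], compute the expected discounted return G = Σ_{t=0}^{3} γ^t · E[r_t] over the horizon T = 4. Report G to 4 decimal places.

t=0: π = [0.2500, 0.3333, 0.4167], E[r] = 0.4167, γ^t·E[r] = 0.416667, running G = 0.416667
t=1: π = [0.3472, 0.3194, 0.3333], E[r] = 0.5972, γ^t·E[r] = 0.537500, running G = 0.954167
t=2: π = [0.3356, 0.3021, 0.3623], E[r] = 0.4236, γ^t·E[r] = 0.343125, running G = 1.297292
t=3: π = [0.3434, 0.3026, 0.3541], E[r] = 0.4506, γ^t·E[r] = 0.328500, running G = 1.625792

G = 1.6258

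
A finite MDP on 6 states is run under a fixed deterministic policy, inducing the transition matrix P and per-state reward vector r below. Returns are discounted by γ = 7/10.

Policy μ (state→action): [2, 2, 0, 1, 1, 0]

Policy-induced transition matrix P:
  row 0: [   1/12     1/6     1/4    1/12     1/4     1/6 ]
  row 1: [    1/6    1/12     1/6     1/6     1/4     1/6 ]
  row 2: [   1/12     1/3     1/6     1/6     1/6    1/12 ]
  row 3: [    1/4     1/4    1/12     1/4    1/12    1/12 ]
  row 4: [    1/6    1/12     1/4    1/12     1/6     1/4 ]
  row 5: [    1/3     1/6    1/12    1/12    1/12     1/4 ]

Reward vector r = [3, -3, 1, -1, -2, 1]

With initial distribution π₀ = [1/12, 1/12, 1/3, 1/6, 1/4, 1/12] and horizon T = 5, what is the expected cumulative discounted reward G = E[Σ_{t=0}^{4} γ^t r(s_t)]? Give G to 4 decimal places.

t=0: π = [0.0833, 0.0833, 0.3333, 0.1667, 0.2500, 0.0833], E[r] = -0.2500, γ^t·E[r] = -0.250000, running G = -0.250000
t=1: π = [0.1597, 0.2083, 0.1736, 0.1458, 0.1597, 0.1528], E[r] = -0.2847, γ^t·E[r] = -0.199306, running G = -0.449306
t=2: π = [0.1765, 0.1771, 0.1684, 0.1395, 0.1725, 0.1661], E[r] = -0.1516, γ^t·E[r] = -0.074294, running G = -0.523600
t=3: π = [0.1772, 0.1772, 0.1703, 0.1354, 0.1707, 0.1692], E[r] = -0.1372, γ^t·E[r] = -0.047060, running G = -0.570659
t=4: π = [0.1772, 0.1773, 0.1703, 0.1349, 0.1708, 0.1695], E[r] = -0.1371, γ^t·E[r] = -0.032927, running G = -0.603586

G = -0.6036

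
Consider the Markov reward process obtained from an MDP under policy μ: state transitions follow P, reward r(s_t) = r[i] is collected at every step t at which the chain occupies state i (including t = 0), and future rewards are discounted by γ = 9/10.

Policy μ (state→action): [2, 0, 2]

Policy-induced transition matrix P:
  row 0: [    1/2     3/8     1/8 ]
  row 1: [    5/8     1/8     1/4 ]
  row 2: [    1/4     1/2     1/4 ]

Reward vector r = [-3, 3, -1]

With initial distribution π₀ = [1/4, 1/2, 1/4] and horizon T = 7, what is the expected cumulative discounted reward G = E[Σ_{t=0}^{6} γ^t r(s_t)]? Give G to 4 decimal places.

G = -2.5900

t=0: π = [0.2500, 0.5000, 0.2500], E[r] = 0.5000, γ^t·E[r] = 0.500000, running G = 0.500000
t=1: π = [0.5000, 0.2813, 0.2188], E[r] = -0.8750, γ^t·E[r] = -0.787500, running G = -0.287500
t=2: π = [0.4805, 0.3320, 0.1875], E[r] = -0.6328, γ^t·E[r] = -0.512578, running G = -0.800078
t=3: π = [0.4946, 0.3154, 0.1899], E[r] = -0.7275, γ^t·E[r] = -0.530376, running G = -1.330454
t=4: π = [0.4919, 0.3199, 0.1882], E[r] = -0.7043, γ^t·E[r] = -0.462121, running G = -1.792575
t=5: π = [0.4929, 0.3186, 0.1885], E[r] = -0.7117, γ^t·E[r] = -0.420243, running G = -2.212818
t=6: π = [0.4927, 0.3189, 0.1884], E[r] = -0.7097, γ^t·E[r] = -0.377153, running G = -2.589972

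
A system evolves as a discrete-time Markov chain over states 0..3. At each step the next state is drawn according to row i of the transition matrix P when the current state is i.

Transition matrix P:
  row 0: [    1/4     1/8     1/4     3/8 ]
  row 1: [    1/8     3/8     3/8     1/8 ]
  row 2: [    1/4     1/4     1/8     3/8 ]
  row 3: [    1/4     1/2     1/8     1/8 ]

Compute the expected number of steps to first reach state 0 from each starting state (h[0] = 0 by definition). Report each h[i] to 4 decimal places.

h = [0.0000, 5.5082, 4.8525, 4.9836]

First-step conditioning: h[0] = 0; for i ≠ 0, h[i] = 1 + Σ_k P[i][k]·h[k].
  h[1] = 1 + 3/8·h[1] + 3/8·h[2] + 1/8·h[3]
  h[2] = 1 + 1/4·h[1] + 1/8·h[2] + 3/8·h[3]
  h[3] = 1 + 1/2·h[1] + 1/8·h[2] + 1/8·h[3]
Solving the 3×3 linear system over states ≠ 0 gives exactly h = [0, 336/61, 296/61, 304/61] (h[0] = 0 is the target).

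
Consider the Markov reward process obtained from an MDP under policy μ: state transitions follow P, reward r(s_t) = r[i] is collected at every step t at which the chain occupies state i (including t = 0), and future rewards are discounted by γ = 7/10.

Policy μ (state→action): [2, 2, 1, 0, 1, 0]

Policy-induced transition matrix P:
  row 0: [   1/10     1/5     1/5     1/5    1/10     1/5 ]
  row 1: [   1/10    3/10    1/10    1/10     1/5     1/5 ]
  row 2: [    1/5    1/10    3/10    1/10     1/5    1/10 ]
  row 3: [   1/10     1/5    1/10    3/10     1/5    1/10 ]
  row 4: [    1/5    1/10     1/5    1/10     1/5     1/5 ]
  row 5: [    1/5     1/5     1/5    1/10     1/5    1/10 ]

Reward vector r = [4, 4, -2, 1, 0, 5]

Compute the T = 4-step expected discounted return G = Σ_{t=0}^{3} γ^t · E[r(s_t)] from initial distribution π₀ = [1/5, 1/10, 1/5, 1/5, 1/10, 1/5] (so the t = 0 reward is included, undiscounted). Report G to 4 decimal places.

t=0: π = [0.2000, 0.1000, 0.2000, 0.2000, 0.1000, 0.2000], E[r] = 2.0000, γ^t·E[r] = 2.000000, running G = 2.000000
t=1: π = [0.1500, 0.1800, 0.1900, 0.1600, 0.1800, 0.1400], E[r] = 1.8000, γ^t·E[r] = 1.260000, running G = 3.260000
t=2: π = [0.1510, 0.1810, 0.1850, 0.1470, 0.1850, 0.1510], E[r] = 1.8600, γ^t·E[r] = 0.911400, running G = 4.171400
t=3: π = [0.1521, 0.1811, 0.1857, 0.1445, 0.1849, 0.1517], E[r] = 1.8644, γ^t·E[r] = 0.639489, running G = 4.810889

G = 4.8109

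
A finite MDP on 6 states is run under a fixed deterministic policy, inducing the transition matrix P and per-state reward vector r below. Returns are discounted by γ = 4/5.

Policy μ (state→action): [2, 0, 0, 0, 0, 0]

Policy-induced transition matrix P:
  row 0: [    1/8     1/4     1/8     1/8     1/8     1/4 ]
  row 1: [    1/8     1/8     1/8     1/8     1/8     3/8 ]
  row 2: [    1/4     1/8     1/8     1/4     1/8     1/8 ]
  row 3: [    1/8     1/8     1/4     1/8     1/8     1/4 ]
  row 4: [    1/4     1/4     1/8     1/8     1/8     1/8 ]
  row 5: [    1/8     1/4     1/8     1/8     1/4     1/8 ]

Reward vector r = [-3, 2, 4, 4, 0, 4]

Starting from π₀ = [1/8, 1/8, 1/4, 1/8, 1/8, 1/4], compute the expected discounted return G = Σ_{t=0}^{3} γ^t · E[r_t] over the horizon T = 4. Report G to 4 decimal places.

G = 5.9870

t=0: π = [0.1250, 0.1250, 0.2500, 0.1250, 0.1250, 0.2500], E[r] = 2.3750, γ^t·E[r] = 2.375000, running G = 2.375000
t=1: π = [0.1719, 0.1875, 0.1406, 0.1563, 0.1563, 0.1875], E[r] = 1.7969, γ^t·E[r] = 1.437500, running G = 3.812500
t=2: π = [0.1621, 0.1895, 0.1445, 0.1426, 0.1484, 0.2129], E[r] = 1.8926, γ^t·E[r] = 1.211250, running G = 5.023750
t=3: π = [0.1616, 0.1904, 0.1428, 0.1431, 0.1516, 0.2104], E[r] = 1.8813, γ^t·E[r] = 0.963250, running G = 5.987000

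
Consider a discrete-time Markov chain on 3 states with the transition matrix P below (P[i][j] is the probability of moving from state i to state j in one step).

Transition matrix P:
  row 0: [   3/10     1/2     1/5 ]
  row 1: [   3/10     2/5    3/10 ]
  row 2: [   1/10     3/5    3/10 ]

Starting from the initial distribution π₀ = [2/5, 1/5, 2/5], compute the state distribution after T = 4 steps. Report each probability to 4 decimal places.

t=0: π = [0.4000, 0.2000, 0.4000]
t=1: π = [0.2200, 0.5200, 0.2600]
t=2: π = [0.2480, 0.4740, 0.2780]
t=3: π = [0.2444, 0.4804, 0.2752]
t=4: π = [0.2450, 0.4795, 0.2756]

π = [0.2450, 0.4795, 0.2756]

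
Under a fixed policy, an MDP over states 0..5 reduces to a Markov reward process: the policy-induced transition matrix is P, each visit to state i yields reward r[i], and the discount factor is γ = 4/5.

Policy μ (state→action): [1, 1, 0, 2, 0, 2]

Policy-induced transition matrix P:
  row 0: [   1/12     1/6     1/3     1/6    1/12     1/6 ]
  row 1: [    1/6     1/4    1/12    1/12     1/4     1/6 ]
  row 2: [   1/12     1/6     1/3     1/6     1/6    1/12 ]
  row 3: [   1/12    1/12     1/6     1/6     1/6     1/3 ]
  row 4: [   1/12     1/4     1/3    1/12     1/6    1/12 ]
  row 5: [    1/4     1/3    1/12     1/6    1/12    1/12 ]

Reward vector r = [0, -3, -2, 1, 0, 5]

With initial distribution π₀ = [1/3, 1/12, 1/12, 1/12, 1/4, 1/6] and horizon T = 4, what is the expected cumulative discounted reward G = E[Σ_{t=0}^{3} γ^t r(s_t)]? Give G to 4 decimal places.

G = 0.0034

t=0: π = [0.3333, 0.0833, 0.0833, 0.0833, 0.2500, 0.1667], E[r] = 0.5000, γ^t·E[r] = 0.500000, running G = 0.500000
t=1: π = [0.1181, 0.2153, 0.2569, 0.1389, 0.1319, 0.1389], E[r] = -0.3264, γ^t·E[r] = -0.261111, running G = 0.238889
t=2: π = [0.1244, 0.2072, 0.2216, 0.1377, 0.1632, 0.1458], E[r] = -0.1979, γ^t·E[r] = -0.126667, running G = 0.112222
t=3: π = [0.1249, 0.2104, 0.2221, 0.1358, 0.1614, 0.1454], E[r] = -0.2125, γ^t·E[r] = -0.108815, running G = 0.003407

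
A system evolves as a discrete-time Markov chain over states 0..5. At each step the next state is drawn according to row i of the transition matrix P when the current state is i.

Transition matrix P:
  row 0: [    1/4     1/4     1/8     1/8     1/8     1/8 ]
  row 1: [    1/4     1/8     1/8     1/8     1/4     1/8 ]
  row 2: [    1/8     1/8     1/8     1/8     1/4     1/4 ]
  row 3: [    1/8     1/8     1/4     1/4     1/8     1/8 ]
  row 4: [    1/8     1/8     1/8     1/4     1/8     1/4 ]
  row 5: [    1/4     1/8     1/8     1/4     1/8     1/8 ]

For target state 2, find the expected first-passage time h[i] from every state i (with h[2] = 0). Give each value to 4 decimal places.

h = [6.7556, 6.7407, 0.0000, 5.7926, 6.6222, 6.6370]

First-step conditioning: h[2] = 0; for i ≠ 2, h[i] = 1 + Σ_k P[i][k]·h[k].
  h[0] = 1 + 1/4·h[0] + 1/4·h[1] + 1/8·h[3] + 1/8·h[4] + 1/8·h[5]
  h[1] = 1 + 1/4·h[0] + 1/8·h[1] + 1/8·h[3] + 1/4·h[4] + 1/8·h[5]
  h[3] = 1 + 1/8·h[0] + 1/8·h[1] + 1/4·h[3] + 1/8·h[4] + 1/8·h[5]
  h[4] = 1 + 1/8·h[0] + 1/8·h[1] + 1/4·h[3] + 1/8·h[4] + 1/4·h[5]
  h[5] = 1 + 1/4·h[0] + 1/8·h[1] + 1/4·h[3] + 1/8·h[4] + 1/8·h[5]
Solving the 5×5 linear system over states ≠ 2 gives exactly h = [304/45, 182/27, 0, 782/135, 298/45, 896/135] (h[2] = 0 is the target).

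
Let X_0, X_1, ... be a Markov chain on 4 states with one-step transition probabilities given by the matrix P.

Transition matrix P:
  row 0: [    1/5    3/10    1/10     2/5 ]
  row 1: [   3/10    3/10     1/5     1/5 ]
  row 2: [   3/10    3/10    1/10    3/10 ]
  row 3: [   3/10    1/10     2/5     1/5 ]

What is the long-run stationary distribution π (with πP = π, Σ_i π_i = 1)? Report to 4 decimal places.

π = [0.2727, 0.2449, 0.2071, 0.2753]

Balance equations π_j = Σ_i π_i·P[i][j]:
  π_0 = 1/5·π_0 + 3/10·π_1 + 3/10·π_2 + 3/10·π_3
  π_1 = 3/10·π_0 + 3/10·π_1 + 3/10·π_2 + 1/10·π_3
  π_2 = 1/10·π_0 + 1/5·π_1 + 1/10·π_2 + 2/5·π_3
  normalize: π_0 + π_1 + π_2 + π_3 = 1
Solving the linear system gives exactly π = [3/11, 97/396, 41/198, 109/396].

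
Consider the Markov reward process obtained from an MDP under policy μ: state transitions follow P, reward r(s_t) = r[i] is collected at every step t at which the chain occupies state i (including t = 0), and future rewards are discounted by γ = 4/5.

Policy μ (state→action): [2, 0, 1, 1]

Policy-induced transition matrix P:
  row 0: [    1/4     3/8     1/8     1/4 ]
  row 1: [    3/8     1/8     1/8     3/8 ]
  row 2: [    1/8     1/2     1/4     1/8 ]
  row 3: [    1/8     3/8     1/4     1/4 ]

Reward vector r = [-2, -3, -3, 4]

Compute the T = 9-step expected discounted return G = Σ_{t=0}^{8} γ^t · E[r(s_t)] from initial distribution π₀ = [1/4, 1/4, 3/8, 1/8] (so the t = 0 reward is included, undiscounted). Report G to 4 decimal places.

t=0: π = [0.2500, 0.2500, 0.3750, 0.1250], E[r] = -1.8750, γ^t·E[r] = -1.875000, running G = -1.875000
t=1: π = [0.2188, 0.3594, 0.1875, 0.2344], E[r] = -1.1406, γ^t·E[r] = -0.912500, running G = -2.787500
t=2: π = [0.2422, 0.3086, 0.1777, 0.2715], E[r] = -0.8574, γ^t·E[r] = -0.548750, running G = -3.336250
t=3: π = [0.2324, 0.3201, 0.1812, 0.2664], E[r] = -0.9031, γ^t·E[r] = -0.462375, running G = -3.798625
t=4: π = [0.2341, 0.3176, 0.1809, 0.2674], E[r] = -0.8944, γ^t·E[r] = -0.366338, running G = -4.164963
t=5: π = [0.2337, 0.3182, 0.1810, 0.2671], E[r] = -0.8967, γ^t·E[r] = -0.293841, running G = -4.458804
t=6: π = [0.2338, 0.3181, 0.1810, 0.2671], E[r] = -0.8962, γ^t·E[r] = -0.234937, running G = -4.693741
t=7: π = [0.2337, 0.3181, 0.1810, 0.2671], E[r] = -0.8963, γ^t·E[r] = -0.187974, running G = -4.881715
t=8: π = [0.2337, 0.3181, 0.1810, 0.2671], E[r] = -0.8963, γ^t·E[r] = -0.150375, running G = -5.032090

G = -5.0321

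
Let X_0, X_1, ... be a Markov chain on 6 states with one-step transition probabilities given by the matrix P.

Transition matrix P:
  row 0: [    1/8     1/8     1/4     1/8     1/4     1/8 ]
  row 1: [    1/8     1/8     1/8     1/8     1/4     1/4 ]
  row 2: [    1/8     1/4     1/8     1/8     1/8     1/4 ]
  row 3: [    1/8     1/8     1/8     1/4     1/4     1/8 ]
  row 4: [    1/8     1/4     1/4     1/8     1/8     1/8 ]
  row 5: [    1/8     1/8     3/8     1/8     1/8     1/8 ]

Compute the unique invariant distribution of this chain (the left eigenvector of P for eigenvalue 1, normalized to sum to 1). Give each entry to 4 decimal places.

π = [0.1250, 0.1733, 0.2063, 0.1429, 0.1801, 0.1724]

Balance equations π_j = Σ_i π_i·P[i][j]:
  π_0 = 1/8·π_0 + 1/8·π_1 + 1/8·π_2 + 1/8·π_3 + 1/8·π_4 + 1/8·π_5
  π_1 = 1/8·π_0 + 1/8·π_1 + 1/4·π_2 + 1/8·π_3 + 1/4·π_4 + 1/8·π_5
  π_2 = 1/4·π_0 + 1/8·π_1 + 1/8·π_2 + 1/8·π_3 + 1/4·π_4 + 3/8·π_5
  π_3 = 1/8·π_0 + 1/8·π_1 + 1/8·π_2 + 1/4·π_3 + 1/8·π_4 + 1/8·π_5
  π_4 = 1/4·π_0 + 1/4·π_1 + 1/8·π_2 + 1/4·π_3 + 1/8·π_4 + 1/8·π_5
  normalize: π_0 + π_1 + π_2 + π_3 + π_4 + π_5 = 1
Solving the linear system gives exactly π = [1/8, 897/5176, 7473/36232, 1/7, 6527/36232, 781/4529].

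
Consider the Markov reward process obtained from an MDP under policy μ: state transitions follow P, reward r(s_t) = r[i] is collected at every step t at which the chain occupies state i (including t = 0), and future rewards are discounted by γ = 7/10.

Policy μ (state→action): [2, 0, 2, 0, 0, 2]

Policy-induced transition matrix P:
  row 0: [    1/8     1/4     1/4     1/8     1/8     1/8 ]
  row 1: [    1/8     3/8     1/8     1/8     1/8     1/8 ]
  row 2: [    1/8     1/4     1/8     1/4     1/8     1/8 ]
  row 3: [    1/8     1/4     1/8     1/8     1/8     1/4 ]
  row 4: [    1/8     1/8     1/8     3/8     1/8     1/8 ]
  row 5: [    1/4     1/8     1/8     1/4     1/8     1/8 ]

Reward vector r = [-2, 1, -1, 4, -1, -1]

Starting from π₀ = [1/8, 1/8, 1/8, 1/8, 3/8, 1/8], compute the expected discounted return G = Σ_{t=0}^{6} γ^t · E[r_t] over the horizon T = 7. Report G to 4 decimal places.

G = 0.5296

t=0: π = [0.1250, 0.1250, 0.1250, 0.1250, 0.3750, 0.1250], E[r] = -0.2500, γ^t·E[r] = -0.250000, running G = -0.250000
t=1: π = [0.1406, 0.2031, 0.1406, 0.2500, 0.1250, 0.1406], E[r] = 0.5156, γ^t·E[r] = 0.360938, running G = 0.110938
t=2: π = [0.1426, 0.2422, 0.1426, 0.1914, 0.1250, 0.1563], E[r] = 0.2988, γ^t·E[r] = 0.146426, running G = 0.257363
t=3: π = [0.1445, 0.2451, 0.1428, 0.1936, 0.1250, 0.1489], E[r] = 0.3137, γ^t·E[r] = 0.107606, running G = 0.364969
t=4: π = [0.1436, 0.2464, 0.1431, 0.1927, 0.1250, 0.1492], E[r] = 0.3128, γ^t·E[r] = 0.075097, running G = 0.440067
t=5: π = [0.1437, 0.2465, 0.1430, 0.1928, 0.1250, 0.1491], E[r] = 0.3133, γ^t·E[r] = 0.052659, running G = 0.492726
t=6: π = [0.1436, 0.2466, 0.1430, 0.1928, 0.1250, 0.1491], E[r] = 0.3132, γ^t·E[r] = 0.036853, running G = 0.529579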